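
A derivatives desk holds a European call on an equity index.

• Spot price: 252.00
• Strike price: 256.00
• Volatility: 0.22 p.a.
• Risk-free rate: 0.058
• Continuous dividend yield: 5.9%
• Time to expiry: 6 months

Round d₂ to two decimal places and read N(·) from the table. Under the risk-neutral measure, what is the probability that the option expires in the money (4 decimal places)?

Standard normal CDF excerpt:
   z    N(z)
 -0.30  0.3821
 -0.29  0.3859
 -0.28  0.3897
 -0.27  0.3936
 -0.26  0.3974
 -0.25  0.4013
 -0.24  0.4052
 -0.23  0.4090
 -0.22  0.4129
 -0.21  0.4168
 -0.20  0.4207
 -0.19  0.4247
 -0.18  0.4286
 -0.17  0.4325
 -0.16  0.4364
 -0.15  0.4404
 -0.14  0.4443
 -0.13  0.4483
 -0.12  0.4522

0.4286

σ√T = 0.22·√0.5 = 0.1556
ln(S/K) + (r − q + σ²/2)T = ln(252/256) + (0.058 − 0.059 + 0.22²/2)·0.5 = -0.0157 + 0.0116 = -0.0041
d₁ = -0.0041 / 0.1556 = -0.0267 which rounds to -0.03
d₂ = d₁ − σ√T = -0.0267 − 0.1556 = -0.1822 which rounds to -0.18
Risk-neutral Pr[S_T > K] = N(d₂) = N(-0.18) = 0.4286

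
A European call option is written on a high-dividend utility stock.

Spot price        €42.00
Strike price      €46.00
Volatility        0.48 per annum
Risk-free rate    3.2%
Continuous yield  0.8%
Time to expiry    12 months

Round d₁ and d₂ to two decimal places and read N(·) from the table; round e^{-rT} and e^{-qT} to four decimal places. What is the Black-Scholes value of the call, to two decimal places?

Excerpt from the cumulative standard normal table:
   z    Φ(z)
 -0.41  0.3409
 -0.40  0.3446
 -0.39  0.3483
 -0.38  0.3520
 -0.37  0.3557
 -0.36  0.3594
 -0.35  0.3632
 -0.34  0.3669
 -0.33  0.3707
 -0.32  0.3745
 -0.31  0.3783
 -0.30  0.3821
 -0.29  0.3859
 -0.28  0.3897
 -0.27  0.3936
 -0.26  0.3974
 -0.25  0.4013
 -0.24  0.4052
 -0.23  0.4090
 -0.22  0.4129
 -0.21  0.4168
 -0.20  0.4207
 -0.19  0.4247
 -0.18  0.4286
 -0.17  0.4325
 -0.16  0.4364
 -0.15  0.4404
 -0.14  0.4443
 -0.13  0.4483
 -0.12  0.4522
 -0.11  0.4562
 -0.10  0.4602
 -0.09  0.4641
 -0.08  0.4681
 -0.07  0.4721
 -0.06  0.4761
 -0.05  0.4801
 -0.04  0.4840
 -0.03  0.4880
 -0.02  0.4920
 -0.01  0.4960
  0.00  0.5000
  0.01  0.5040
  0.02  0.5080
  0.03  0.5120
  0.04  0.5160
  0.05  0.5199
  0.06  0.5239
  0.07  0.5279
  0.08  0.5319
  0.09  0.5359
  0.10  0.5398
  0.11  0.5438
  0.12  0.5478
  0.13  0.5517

€6.81

T = 1;  σ√T = 0.4800
ln(S/K) + (r − q + σ²/2)T = ln(42/46) + (0.032 − 0.008 + 0.48²/2)·1 = -0.0910 + 0.1392 = 0.0482
d₁ = 0.0482 / 0.4800 = 0.1005 → 0.10
d₂ = d₁ − σ√T = 0.1005 − 0.4800 = -0.3795 → -0.38
e^(−qT) = e^(−0.008·1) = 0.9920;  e^(−rT) = e^(−0.032·1) = 0.9685
C = 42·0.9920·N(0.10) − 46·0.9685·N(-0.38) = 42·0.9920·0.5398 − 46·0.9685·0.3520 = 22.4902 − 15.6820 = 6.8083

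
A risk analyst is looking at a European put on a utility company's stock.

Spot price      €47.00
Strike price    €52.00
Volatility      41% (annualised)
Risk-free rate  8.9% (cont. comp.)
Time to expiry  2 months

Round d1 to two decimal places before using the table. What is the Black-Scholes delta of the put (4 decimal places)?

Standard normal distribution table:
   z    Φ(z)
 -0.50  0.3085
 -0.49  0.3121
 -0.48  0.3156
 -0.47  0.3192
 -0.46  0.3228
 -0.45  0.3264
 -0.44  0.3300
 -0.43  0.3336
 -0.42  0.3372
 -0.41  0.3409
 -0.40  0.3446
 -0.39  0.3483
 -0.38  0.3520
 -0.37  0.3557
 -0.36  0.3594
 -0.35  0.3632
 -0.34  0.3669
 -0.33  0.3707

σ√T = 0.41·√0.1667 = 0.1674
d₁ = [ln(47/52) + (0.089 + 0.41²/2)·0.1667] / 0.1674 = [-0.1011 + 0.0288] / 0.1674 = -0.4317 → -0.43
N(d₁) = N(-0.43) = 0.3336
Δ_put = N(d₁) − 1 = 0.3336 − 1 = -0.6664

-0.6664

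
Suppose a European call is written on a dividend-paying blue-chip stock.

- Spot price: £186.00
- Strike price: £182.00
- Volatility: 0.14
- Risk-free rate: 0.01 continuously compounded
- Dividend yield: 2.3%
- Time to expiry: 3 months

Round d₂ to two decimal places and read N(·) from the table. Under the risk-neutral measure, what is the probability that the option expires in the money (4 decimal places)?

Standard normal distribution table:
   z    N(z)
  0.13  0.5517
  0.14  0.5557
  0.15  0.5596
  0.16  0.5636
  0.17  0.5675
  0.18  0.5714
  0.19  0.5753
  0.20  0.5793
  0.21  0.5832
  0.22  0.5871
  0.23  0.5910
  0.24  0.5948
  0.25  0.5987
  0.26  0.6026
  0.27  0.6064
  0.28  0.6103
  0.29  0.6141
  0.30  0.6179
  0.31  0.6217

0.5910

T = 0.25;  σ√T = 0.0700
ln(S/K) + (r − q + σ²/2)T = ln(186/182) + (0.01 − 0.023 + 0.14²/2)·0.25 = 0.0217 − 0.0008 = 0.0209
d₁ = 0.0209 / 0.0700 = 0.2991 → 0.30
d₂ = d₁ − σ√T = 0.2991 − 0.0700 = 0.2291 → 0.23
Pr(exercise) under Q = N(d₂) = 0.5910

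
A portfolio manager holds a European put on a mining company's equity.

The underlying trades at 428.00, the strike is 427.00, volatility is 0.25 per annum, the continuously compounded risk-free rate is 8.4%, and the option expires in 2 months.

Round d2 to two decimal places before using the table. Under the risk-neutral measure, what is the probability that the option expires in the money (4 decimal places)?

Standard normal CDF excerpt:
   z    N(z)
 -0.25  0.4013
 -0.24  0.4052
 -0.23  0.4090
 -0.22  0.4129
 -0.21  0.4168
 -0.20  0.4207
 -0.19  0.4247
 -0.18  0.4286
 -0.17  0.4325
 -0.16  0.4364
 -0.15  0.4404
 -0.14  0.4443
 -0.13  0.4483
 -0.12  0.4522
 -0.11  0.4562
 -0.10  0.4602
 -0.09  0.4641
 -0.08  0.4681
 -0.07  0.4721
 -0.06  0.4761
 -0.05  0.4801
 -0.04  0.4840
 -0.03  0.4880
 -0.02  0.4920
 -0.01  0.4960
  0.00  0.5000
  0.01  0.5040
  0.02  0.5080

0.4562

σ√T = 0.25 × 0.4082 = 0.1021
d₁ = [ln(428/427) + (0.084 + 0.25²/2)·0.1667] / 0.1021 = [0.0023 + 0.0192] / 0.1021 = 0.2111 ⇒ 0.21
d₂ = d₁ − σ√T = 0.2111 − 0.1021 = 0.1091 ⇒ 0.11
Risk-neutral Pr[S_T < K] = N(−d₂) = N(-0.11) = 0.4562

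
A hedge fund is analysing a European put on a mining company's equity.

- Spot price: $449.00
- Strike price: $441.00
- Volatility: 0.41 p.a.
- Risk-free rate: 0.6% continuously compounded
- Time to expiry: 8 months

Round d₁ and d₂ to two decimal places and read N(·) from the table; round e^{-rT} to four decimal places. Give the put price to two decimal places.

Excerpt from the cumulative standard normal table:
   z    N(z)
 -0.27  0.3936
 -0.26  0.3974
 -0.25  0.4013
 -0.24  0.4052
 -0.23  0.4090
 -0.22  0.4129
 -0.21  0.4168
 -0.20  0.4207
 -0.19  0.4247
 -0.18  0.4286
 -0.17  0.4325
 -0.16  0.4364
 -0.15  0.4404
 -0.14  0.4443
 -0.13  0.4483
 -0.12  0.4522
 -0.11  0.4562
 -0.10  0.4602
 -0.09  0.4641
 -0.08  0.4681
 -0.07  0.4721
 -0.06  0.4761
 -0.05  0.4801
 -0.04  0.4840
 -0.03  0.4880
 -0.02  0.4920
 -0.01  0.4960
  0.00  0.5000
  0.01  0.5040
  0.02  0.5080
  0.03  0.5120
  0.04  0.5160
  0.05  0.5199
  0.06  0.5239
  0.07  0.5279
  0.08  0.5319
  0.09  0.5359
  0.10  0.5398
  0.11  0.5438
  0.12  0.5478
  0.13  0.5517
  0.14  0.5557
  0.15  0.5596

$53.46

σ√T = 0.41 × 0.8165 = 0.3348
d₁ = [ln(449/441) + (0.006 + 0.41²/2)·0.6667] / 0.3348 = [0.0180 + 0.0600] / 0.3348 = 0.2330 → 0.23
d₂ = d₁ − σ√T = 0.2330 − 0.3348 = -0.1017 → -0.10
exp(−rT) = exp(−0.006·0.6667) = 0.9960
N(−d₂) = N(0.10) = 0.5398;  N(−d₁) = N(-0.23) = 0.4090
P = 441·0.9960·0.5398 − 449·0.4090 = 237.0996 − 183.6410 = 53.4586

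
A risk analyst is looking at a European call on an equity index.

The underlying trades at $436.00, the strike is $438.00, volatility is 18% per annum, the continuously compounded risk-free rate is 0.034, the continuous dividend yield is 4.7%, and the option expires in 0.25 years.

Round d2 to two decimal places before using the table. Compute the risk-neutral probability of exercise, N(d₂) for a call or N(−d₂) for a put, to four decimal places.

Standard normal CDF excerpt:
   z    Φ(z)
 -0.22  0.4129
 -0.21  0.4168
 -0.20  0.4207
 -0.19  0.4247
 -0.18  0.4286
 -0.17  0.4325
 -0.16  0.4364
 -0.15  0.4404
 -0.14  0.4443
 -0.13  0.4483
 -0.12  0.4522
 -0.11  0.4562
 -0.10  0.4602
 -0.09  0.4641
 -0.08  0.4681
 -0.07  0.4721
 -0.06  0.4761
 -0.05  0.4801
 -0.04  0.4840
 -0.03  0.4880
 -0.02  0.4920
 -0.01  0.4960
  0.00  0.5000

σ√T = 0.18·√0.25 = 0.0900
d₁ = [ln(436/438) + (0.034 − 0.047 + 0.18²/2)·0.25] / 0.0900 = [-0.0046 + 0.0008] / 0.0900 = -0.0420 → -0.04
d₂ = d₁ − σ√T = -0.0420 − 0.0900 = -0.1320 → -0.13
Pr(exercise) under Q = N(d₂) = 0.4483

0.4483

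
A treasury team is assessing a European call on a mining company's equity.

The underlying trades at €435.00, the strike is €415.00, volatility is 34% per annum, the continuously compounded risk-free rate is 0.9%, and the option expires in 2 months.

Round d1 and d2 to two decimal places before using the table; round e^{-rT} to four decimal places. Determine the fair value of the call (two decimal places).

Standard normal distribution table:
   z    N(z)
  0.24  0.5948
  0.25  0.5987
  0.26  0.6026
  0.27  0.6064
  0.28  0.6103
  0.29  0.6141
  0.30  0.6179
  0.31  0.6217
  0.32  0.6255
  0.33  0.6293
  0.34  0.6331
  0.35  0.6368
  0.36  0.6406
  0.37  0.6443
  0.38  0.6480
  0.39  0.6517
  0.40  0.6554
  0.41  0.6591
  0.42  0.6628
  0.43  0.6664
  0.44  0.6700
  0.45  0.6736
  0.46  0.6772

€35.42

σ√T = 0.34 × 0.4082 = 0.1388
d₁ = [ln(435/415) + (0.009 + 0.34²/2)·0.1667] / 0.1388 = [0.0471 + 0.0111] / 0.1388 = 0.4193 ≈ 0.42
d₂ = d₁ − σ√T = 0.4193 − 0.1388 = 0.2805 ≈ 0.28
exp(−rT) = exp(−0.009·0.1667) = 0.9985
N(d₁) = N(0.42) = 0.6628;  N(d₂) = N(0.28) = 0.6103
C = 435·0.6628 − 415·0.9985·0.6103 = 288.3180 − 252.8946 = 35.4234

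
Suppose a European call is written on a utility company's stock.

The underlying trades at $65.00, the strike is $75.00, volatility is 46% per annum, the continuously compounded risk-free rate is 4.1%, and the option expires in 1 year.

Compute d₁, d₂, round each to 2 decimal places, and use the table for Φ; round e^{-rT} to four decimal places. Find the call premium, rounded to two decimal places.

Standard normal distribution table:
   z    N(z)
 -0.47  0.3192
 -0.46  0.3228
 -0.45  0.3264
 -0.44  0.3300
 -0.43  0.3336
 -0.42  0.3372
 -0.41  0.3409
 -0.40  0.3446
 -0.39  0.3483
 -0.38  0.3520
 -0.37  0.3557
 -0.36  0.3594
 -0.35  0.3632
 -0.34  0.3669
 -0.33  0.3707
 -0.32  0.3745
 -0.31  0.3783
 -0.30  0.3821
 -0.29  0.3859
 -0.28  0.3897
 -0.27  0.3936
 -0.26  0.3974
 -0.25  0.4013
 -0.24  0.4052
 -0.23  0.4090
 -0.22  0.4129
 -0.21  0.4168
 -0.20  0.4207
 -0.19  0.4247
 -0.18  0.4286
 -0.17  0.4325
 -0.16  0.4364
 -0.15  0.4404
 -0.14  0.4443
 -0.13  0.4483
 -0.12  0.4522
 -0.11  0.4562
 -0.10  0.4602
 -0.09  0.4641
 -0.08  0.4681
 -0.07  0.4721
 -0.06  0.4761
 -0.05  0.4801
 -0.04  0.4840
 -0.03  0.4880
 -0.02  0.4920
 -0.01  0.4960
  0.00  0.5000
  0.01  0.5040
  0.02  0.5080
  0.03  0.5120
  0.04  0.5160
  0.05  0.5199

σ√T = 0.46·√1 = 0.4600
d₁ = [ln(65/75) + (0.041 + ½·0.46²)·1] / (σ√T) = (-0.1431 + 0.1468) / 0.4600 = 0.0080 which rounds to 0.01
d₂ = 0.0080 − 0.4600 = -0.4520 which rounds to -0.45
exp(−rT) = exp(−0.041·1) = 0.9598
N(d₁) = N(0.01) = 0.5040;  N(d₂) = N(-0.45) = 0.3264
C = 65·0.5040 − 75·0.9598·0.3264 = 32.7600 − 23.4959 = 9.2641

$9.26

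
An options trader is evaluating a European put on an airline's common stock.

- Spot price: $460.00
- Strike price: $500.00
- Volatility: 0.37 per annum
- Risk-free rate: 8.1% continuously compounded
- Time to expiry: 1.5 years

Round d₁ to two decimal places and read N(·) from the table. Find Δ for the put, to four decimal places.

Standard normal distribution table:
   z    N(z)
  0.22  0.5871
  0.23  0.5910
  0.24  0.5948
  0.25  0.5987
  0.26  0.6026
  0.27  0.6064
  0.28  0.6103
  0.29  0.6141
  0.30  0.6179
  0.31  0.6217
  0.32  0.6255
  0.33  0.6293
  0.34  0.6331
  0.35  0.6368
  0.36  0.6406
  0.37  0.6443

σ√T = 0.37·√1.5 = 0.4532
ln(S/K) + (r + σ²/2)T = ln(460/500) + (0.081 + 0.37²/2)·1.5 = -0.0834 + 0.2242 = 0.1408
d₁ = 0.1408 / 0.4532 = 0.3107 → 0.31
N(d₁) = N(0.31) = 0.6217
Δ_put = N(d₁) − 1 = 0.6217 − 1 = -0.3783

-0.3783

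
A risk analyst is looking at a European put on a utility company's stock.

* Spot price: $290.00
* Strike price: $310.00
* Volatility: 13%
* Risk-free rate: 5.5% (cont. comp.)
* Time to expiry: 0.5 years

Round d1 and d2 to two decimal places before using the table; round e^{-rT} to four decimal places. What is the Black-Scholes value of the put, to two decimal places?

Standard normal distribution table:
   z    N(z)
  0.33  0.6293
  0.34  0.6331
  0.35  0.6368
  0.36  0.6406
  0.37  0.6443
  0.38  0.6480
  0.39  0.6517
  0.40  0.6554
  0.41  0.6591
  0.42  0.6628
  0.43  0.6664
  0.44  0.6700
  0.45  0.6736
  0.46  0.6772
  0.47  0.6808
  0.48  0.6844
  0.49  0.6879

T = 0.5;  σ√T = 0.0919
d₁ = [ln(290/310) + (0.055 + 0.13²/2)·0.5] / 0.0919 = [-0.0667 + 0.0317] / 0.0919 = -0.3804 which rounds to -0.38
d₂ = d₁ − σ√T = -0.3804 − 0.0919 = -0.4723 which rounds to -0.47
e^(−rT) = e^(−0.055·0.5) = 0.9729
N(−d₂) = N(0.47) = 0.6808;  N(−d₁) = N(0.38) = 0.6480
P = 310·0.9729·0.6808 − 290·0.6480 = 205.3286 − 187.9200 = 17.4086

$17.41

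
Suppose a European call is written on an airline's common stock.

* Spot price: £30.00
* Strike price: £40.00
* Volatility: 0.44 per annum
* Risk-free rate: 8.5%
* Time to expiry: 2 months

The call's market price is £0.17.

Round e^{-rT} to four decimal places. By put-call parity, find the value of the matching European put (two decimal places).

exp(−rT) = exp(−0.085·0.1667) = 0.9859
Put-call parity: C − P = S − K·e^(−rT) = 30 − 40·0.9859 = 30 − 39.4360 = -9.4360
P = C − (C − P) = 0.17 − (-9.4360) = 9.6060

£9.61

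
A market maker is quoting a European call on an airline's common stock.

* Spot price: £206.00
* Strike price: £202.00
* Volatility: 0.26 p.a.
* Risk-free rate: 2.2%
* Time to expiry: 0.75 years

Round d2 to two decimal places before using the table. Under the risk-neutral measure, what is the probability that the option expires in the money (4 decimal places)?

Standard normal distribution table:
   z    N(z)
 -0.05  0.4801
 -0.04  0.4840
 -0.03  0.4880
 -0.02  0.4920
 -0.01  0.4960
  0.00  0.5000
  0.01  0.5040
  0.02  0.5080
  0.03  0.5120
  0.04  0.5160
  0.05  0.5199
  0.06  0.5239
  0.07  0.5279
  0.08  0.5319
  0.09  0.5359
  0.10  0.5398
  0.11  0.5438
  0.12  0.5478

0.5199

T = 0.75;  σ√T = 0.2252
d₁ = [ln(206/202) + (0.022 + 0.26²/2)·0.75] / 0.2252 = [0.0196 + 0.0418] / 0.2252 = 0.2729 ≈ 0.27
d₂ = d₁ − σ√T = 0.2729 − 0.2252 = 0.0478 ≈ 0.05
Pr(exercise) under Q = N(d₂) = 0.5199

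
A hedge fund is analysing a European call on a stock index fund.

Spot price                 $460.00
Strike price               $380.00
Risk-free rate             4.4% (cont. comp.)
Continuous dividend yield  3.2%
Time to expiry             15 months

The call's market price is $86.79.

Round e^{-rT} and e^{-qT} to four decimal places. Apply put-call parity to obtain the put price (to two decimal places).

exp(−qT) = exp(−0.032·1.25) = 0.9608;  exp(−rT) = exp(−0.044·1.25) = 0.9465
Put-call parity: C − P = S·e^(−qT) − K·e^(−rT) = 460·0.9608 − 380·0.9465 = 441.9680 − 359.6700 = 82.2980
P = C − (C − P) = 86.79 − (82.2980) = 4.4920

$4.49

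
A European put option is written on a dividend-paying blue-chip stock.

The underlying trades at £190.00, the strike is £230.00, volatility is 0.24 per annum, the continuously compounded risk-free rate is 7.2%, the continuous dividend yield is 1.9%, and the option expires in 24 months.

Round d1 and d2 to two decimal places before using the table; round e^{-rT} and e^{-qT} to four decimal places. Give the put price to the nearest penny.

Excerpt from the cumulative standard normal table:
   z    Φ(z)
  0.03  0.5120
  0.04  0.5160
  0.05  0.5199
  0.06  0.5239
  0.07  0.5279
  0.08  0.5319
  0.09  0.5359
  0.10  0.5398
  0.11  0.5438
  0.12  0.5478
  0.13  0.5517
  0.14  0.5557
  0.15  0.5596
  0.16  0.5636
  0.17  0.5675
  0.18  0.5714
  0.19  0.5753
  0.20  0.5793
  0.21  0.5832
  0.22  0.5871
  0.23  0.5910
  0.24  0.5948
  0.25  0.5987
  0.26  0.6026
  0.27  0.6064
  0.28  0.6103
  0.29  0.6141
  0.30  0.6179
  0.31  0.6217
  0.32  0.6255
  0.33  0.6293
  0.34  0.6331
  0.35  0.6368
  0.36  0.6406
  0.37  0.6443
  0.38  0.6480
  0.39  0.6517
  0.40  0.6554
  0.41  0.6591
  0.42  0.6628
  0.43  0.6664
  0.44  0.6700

σ√T = 0.24 × 1.4142 = 0.3394
ln(S/K) + (r − q + σ²/2)T = ln(190/230) + (0.072 − 0.019 + 0.24²/2)·2 = -0.1911 + 0.1636 = -0.0275
d₁ = -0.0275 / 0.3394 = -0.0809 which rounds to -0.08
d₂ = d₁ − σ√T = -0.0809 − 0.3394 = -0.4203 which rounds to -0.42
exp(−qT) = exp(−0.019·2) = 0.9627;  exp(−rT) = exp(−0.072·2) = 0.8659
N(−d₂) = N(0.42) = 0.6628;  N(−d₁) = N(0.08) = 0.5319
P = 230·0.8659·0.6628 − 190·0.9627·0.5319 = 132.0013 − 97.2914 = 34.7098

£34.71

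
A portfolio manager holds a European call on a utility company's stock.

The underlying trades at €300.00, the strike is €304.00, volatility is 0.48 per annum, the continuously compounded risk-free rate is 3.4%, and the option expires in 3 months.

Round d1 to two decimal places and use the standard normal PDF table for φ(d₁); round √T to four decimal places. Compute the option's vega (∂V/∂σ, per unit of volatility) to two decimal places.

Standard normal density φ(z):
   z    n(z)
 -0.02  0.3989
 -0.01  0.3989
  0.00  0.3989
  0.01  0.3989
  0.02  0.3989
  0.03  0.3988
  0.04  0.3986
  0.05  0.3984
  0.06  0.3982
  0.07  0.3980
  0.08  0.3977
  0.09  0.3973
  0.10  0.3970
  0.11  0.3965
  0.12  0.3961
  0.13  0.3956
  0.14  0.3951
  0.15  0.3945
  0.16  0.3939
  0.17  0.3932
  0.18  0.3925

σ√T = 0.48·√0.25 = 0.2400
d₁ = [ln(300/304) + (0.034 + 0.48²/2)·0.25] / 0.2400 = [-0.0132 + 0.0373] / 0.2400 = 0.1002 → 0.10
√T = √0.25 = 0.5000
φ(d₁) = φ(0.10) = 0.3970
vega = S·φ(d₁)·√T = 300·0.3970·0.5000 = 59.5500

59.55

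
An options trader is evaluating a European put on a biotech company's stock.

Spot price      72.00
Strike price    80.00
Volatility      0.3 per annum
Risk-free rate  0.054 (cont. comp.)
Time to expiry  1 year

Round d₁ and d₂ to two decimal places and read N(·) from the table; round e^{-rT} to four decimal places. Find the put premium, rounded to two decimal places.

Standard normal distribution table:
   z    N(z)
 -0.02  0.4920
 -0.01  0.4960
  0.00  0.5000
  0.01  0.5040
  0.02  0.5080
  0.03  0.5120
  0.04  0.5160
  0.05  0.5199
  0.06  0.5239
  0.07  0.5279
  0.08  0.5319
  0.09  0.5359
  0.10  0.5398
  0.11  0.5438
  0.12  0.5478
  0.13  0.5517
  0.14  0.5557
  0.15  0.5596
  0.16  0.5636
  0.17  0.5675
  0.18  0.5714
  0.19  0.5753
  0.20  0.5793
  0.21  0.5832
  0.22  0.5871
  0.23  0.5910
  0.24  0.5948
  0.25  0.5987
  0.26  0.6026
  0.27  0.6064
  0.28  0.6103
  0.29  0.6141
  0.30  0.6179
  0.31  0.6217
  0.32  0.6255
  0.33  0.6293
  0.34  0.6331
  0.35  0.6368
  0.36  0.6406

10.83

T = 1;  σ√T = 0.3000
d₁ = [ln(72/80) + (0.054 + ½·0.3²)·1] / (σ√T) = (-0.1054 + 0.0990) / 0.3000 = -0.0212 → -0.02
d₂ = -0.0212 − 0.3000 = -0.3212 → -0.32
exp(−rT) = exp(−0.054·1) = 0.9474
N(−d₂) = N(0.32) = 0.6255;  N(−d₁) = N(0.02) = 0.5080
P = 80·0.9474·0.6255 − 72·0.5080 = 47.4079 − 36.5760 = 10.8319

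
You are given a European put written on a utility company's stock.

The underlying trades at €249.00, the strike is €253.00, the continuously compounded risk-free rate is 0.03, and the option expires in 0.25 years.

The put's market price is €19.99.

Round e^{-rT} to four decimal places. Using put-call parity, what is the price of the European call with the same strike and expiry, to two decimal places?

€17.89

exp(−rT) = exp(−0.03·0.25) = 0.9925
Put-call parity: C − P = S − K·e^(−rT) = 249 − 253·0.9925 = 249 − 251.1025 = -2.1025
C = P + (C − P) = 19.99 + (-2.1025) = 17.8875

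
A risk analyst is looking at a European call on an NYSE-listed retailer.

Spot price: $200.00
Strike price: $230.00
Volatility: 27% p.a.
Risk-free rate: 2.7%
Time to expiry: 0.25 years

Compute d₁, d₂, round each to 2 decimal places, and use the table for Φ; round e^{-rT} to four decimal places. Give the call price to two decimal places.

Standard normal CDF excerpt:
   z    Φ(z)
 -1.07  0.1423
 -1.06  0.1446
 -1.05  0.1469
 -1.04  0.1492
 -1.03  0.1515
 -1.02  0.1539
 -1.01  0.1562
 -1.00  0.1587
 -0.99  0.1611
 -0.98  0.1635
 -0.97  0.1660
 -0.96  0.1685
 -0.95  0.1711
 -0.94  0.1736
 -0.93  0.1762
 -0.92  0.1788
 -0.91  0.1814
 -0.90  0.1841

σ√T = 0.27·√0.25 = 0.1350
d₁ = [ln(200/230) + (0.027 + ½·0.27²)·0.25] / (σ√T) = (-0.1398 + 0.0159) / 0.1350 = -0.9178 → -0.92
d₂ = -0.9178 − 0.1350 = -1.0528 → -1.05
exp(−rT) = exp(−0.027·0.25) = 0.9933
N(d₁) = N(-0.92) = 0.1788;  N(d₂) = N(-1.05) = 0.1469
C = 200·0.1788 − 230·0.9933·0.1469 = 35.7600 − 33.5606 = 2.1994

$2.20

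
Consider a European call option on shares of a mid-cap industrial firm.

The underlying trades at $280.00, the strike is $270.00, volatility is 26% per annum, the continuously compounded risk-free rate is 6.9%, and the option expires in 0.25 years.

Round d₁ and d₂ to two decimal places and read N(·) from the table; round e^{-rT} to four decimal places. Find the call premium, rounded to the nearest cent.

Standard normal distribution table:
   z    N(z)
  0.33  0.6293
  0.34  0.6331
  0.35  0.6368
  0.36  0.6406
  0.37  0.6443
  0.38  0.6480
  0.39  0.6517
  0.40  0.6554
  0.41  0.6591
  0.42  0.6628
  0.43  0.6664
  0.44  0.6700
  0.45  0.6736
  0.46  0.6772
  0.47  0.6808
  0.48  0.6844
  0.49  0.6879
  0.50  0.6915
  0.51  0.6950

$22.64

T = 0.25;  σ√T = 0.1300
ln(S/K) + (r + σ²/2)T = ln(280/270) + (0.069 + 0.26²/2)·0.25 = 0.0364 + 0.0257 = 0.0621
d₁ = 0.0621 / 0.1300 = 0.4774 ⇒ 0.48
d₂ = d₁ − σ√T = 0.4774 − 0.1300 = 0.3474 ⇒ 0.35
exp(−rT) = exp(−0.069·0.25) = 0.9829
N(d₁) = N(0.48) = 0.6844;  N(d₂) = N(0.35) = 0.6368
C = 280·0.6844 − 270·0.9829·0.6368 = 191.6320 − 168.9959 = 22.6361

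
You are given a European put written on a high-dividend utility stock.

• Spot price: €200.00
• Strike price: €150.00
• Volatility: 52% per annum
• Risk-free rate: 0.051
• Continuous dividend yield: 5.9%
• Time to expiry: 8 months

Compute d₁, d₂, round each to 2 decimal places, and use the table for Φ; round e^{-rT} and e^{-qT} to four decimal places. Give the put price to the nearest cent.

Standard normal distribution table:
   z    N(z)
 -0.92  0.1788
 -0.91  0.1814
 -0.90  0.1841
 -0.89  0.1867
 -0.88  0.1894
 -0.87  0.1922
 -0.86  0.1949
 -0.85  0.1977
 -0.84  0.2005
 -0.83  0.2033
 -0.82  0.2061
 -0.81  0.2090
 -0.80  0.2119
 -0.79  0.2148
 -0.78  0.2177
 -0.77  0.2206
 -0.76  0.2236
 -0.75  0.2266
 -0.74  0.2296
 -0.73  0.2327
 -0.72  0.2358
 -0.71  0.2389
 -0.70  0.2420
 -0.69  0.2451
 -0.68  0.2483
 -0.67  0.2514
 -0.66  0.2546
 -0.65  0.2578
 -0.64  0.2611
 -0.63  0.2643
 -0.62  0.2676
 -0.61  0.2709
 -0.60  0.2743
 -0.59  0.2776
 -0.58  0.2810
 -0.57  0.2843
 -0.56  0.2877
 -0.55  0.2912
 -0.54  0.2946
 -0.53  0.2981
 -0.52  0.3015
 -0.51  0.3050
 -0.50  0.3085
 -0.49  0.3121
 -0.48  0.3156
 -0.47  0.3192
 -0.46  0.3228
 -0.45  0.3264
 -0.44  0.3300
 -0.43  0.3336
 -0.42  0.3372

€10.91

T = 0.6667;  σ√T = 0.4246
ln(S/K) + (r − q + σ²/2)T = ln(200/150) + (0.051 − 0.059 + 0.52²/2)·0.6667 = 0.2877 + 0.0848 = 0.3725
d₁ = 0.3725 / 0.4246 = 0.8773 ⇒ 0.88
d₂ = d₁ − σ√T = 0.8773 − 0.4246 = 0.4527 ⇒ 0.45
exp(−qT) = exp(−0.059·0.6667) = 0.9614;  exp(−rT) = exp(−0.051·0.6667) = 0.9666
P = 150·0.9666·N(-0.45) − 200·0.9614·N(-0.88) = 150·0.9666·0.3264 − 200·0.9614·0.1894 = 47.3247 − 36.4178 = 10.9069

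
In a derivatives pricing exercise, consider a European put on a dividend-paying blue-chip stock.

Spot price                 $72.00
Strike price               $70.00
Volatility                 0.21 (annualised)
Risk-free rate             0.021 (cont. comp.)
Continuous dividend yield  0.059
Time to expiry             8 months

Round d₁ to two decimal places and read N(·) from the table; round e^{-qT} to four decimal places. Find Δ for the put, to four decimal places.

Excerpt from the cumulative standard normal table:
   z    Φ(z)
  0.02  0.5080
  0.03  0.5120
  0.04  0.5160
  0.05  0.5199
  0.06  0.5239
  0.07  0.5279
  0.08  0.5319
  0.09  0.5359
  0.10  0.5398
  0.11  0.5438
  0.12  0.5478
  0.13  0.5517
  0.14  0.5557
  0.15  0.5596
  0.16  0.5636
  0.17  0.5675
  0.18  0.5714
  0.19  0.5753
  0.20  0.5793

σ√T = 0.21 × 0.8165 = 0.1715
d₁ = [ln(72/70) + (0.021 − 0.059 + ½·0.21²)·0.6667] / (σ√T) = (0.0282 − 0.0106) / 0.1715 = 0.1023 ≈ 0.10
N(d₁) = N(0.10) = 0.5398
Δ_put = e^(−qT)·(N(d₁) − 1) = 0.9614·(0.5398 − 1) = -0.4424

-0.4424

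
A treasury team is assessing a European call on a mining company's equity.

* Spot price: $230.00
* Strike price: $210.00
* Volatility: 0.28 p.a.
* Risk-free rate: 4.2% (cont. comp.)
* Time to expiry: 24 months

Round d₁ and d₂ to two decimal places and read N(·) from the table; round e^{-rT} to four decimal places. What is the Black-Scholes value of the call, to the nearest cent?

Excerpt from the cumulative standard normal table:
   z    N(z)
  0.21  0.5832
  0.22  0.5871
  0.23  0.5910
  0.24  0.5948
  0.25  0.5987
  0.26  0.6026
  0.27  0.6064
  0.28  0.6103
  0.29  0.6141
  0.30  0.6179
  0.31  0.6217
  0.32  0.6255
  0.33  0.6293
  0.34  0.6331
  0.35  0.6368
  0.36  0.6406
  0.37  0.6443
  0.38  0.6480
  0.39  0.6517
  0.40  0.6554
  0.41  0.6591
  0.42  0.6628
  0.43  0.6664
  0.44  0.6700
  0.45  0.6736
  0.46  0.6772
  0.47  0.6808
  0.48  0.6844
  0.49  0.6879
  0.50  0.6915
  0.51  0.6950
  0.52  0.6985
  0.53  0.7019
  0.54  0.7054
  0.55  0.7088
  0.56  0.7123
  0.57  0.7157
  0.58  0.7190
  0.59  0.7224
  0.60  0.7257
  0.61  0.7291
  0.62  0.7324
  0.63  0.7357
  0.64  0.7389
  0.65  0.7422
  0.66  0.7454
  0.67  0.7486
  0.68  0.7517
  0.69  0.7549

σ√T = 0.28 × 1.4142 = 0.3960
d₁ = [ln(230/210) + (0.042 + 0.28²/2)·2] / 0.3960 = [0.0910 + 0.1624] / 0.3960 = 0.6399 → 0.64
d₂ = d₁ − σ√T = 0.6399 − 0.3960 = 0.2439 → 0.24
e^(−rT) = e^(−0.042·2) = 0.9194
N(d₁) = N(0.64) = 0.7389;  N(d₂) = N(0.24) = 0.5948
C = 230·0.7389 − 210·0.9194·0.5948 = 169.9470 − 114.8404 = 55.1066

$55.11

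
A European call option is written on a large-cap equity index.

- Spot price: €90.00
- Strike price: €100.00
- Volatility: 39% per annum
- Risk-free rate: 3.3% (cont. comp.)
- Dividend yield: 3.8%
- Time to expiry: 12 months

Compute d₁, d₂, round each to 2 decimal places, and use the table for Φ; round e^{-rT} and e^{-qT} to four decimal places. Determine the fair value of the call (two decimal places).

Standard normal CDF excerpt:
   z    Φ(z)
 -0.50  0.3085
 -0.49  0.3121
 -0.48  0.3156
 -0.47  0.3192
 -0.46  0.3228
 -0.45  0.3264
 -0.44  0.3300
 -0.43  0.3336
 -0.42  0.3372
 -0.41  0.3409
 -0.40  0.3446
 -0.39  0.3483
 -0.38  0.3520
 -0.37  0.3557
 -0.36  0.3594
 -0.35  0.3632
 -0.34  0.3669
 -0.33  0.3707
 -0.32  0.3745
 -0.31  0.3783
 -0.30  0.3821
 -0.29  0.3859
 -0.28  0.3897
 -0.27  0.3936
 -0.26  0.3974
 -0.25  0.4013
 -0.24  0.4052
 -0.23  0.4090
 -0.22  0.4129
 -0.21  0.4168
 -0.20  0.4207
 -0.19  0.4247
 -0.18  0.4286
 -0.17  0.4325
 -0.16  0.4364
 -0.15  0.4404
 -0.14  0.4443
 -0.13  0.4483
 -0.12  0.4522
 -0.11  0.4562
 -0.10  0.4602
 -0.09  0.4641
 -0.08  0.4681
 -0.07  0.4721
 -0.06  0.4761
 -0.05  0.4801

€9.68

σ√T = 0.39·√1 = 0.3900
d₁ = [ln(90/100) + (0.033 − 0.038 + 0.39²/2)·1] / 0.3900 = [-0.1054 + 0.0711] / 0.3900 = -0.0880 ⇒ -0.09
d₂ = d₁ − σ√T = -0.0880 − 0.3900 = -0.4780 ⇒ -0.48
e^(−qT) = e^(−0.038·1) = 0.9627;  e^(−rT) = e^(−0.033·1) = 0.9675
N(d₁) = N(-0.09) = 0.4641;  N(d₂) = N(-0.48) = 0.3156
C = 90·0.9627·0.4641 − 100·0.9675·0.3156 = 40.2110 − 30.5343 = 9.6767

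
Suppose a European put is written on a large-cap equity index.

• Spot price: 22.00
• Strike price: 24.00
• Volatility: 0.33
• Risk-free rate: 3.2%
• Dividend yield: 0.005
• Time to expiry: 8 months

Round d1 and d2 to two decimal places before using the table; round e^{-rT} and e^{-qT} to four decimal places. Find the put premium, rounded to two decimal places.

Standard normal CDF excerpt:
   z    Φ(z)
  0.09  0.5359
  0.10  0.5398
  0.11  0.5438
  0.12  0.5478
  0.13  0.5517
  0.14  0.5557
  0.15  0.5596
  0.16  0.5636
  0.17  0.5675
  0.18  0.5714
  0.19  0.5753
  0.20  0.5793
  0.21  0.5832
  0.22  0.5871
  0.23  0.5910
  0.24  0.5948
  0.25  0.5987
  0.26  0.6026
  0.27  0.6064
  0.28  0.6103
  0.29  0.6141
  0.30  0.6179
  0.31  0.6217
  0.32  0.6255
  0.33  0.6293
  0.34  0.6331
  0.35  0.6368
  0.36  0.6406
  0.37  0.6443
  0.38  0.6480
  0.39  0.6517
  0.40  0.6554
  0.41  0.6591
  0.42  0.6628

σ√T = 0.33 × 0.8165 = 0.2694
ln(S/K) + (r − q + σ²/2)T = ln(22/24) + (0.032 − 0.005 + 0.33²/2)·0.6667 = -0.0870 + 0.0543 = -0.0327
d₁ = -0.0327 / 0.2694 = -0.1214 which rounds to -0.12
d₂ = d₁ − σ√T = -0.1214 − 0.2694 = -0.3908 which rounds to -0.39
exp(−qT) = exp(−0.005·0.6667) = 0.9967;  exp(−rT) = exp(−0.032·0.6667) = 0.9789
N(−d₂) = N(0.39) = 0.6517;  N(−d₁) = N(0.12) = 0.5478
P = 24·0.9789·0.6517 − 22·0.9967·0.5478 = 15.3108 − 12.0118 = 3.2989

3.30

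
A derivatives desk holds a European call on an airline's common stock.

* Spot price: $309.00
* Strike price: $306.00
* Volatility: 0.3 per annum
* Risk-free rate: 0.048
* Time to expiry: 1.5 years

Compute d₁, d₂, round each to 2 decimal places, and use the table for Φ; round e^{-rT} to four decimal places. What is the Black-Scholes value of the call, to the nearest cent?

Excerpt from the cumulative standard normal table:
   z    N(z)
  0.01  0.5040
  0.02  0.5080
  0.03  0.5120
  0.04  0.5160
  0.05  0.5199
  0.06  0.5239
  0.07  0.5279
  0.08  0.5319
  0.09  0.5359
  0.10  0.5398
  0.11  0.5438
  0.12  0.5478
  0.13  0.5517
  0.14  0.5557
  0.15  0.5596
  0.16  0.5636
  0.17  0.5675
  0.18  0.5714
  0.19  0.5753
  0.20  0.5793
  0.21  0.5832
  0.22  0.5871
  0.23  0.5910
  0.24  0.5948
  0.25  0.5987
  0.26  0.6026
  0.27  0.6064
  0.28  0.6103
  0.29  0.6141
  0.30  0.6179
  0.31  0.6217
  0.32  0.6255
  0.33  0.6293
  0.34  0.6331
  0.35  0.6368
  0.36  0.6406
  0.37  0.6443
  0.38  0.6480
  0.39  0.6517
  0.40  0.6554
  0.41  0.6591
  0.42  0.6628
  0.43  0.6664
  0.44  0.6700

T = 1.5;  σ√T = 0.3674
d₁ = [ln(309/306) + (0.048 + 0.3²/2)·1.5] / 0.3674 = [0.0098 + 0.1395] / 0.3674 = 0.4062 which rounds to 0.41
d₂ = d₁ − σ√T = 0.4062 − 0.3674 = 0.0388 which rounds to 0.04
e^(−rT) = e^(−0.048·1.5) = 0.9305
N(d₁) = N(0.41) = 0.6591;  N(d₂) = N(0.04) = 0.5160
C = 309·0.6591 − 306·0.9305·0.5160 = 203.6619 − 146.9222 = 56.7397

$56.74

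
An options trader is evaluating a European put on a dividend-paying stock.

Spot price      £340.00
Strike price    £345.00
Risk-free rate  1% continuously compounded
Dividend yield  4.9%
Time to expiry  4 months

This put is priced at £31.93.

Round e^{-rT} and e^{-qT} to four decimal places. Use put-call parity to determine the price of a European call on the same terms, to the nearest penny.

£22.56

e^(−qT) = e^(−0.049·0.3333) = 0.9838;  e^(−rT) = e^(−0.01·0.3333) = 0.9967
Put-call parity: C − P = S·e^(−qT) − K·e^(−rT) = 340·0.9838 − 345·0.9967 = 334.4920 − 343.8615 = -9.3695
C = P + (C − P) = 31.93 + (-9.3695) = 22.5605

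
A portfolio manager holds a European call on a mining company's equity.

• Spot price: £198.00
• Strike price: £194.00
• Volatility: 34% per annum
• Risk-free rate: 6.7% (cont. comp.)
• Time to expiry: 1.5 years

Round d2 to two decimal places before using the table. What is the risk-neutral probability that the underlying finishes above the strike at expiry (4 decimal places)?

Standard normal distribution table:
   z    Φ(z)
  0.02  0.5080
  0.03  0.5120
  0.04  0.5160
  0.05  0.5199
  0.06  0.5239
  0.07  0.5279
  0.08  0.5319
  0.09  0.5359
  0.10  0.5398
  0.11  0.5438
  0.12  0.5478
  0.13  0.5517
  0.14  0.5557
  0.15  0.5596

0.5319

σ√T = 0.34 × 1.2247 = 0.4164
d₁ = [ln(198/194) + (0.067 + 0.34²/2)·1.5] / 0.4164 = [0.0204 + 0.1872] / 0.4164 = 0.4986 which rounds to 0.50
d₂ = d₁ − σ√T = 0.4986 − 0.4164 = 0.0822 which rounds to 0.08
Risk-neutral Pr[S_T > K] = N(d₂) = N(0.08) = 0.5319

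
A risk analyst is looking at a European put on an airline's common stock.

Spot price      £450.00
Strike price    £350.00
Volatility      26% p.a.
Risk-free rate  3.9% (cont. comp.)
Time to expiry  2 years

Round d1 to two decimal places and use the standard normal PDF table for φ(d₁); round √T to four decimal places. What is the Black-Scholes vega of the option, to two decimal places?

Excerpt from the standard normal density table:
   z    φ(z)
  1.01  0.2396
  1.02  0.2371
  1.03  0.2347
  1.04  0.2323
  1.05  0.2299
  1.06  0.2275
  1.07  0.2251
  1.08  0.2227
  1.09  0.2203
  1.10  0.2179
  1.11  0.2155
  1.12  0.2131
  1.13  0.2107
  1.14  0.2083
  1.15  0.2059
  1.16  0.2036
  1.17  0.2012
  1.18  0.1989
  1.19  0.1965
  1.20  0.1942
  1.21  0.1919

σ√T = 0.26 × 1.4142 = 0.3677
d₁ = [ln(450/350) + (0.039 + ½·0.26²)·2] / (σ√T) = (0.2513 + 0.1456) / 0.3677 = 1.0795 which rounds to 1.08
√T = √2 = 1.4142
φ(d₁) = φ(1.08) = 0.2227
vega = S·φ(d₁)·√T = 450·0.2227·1.4142 = 141.7241

141.72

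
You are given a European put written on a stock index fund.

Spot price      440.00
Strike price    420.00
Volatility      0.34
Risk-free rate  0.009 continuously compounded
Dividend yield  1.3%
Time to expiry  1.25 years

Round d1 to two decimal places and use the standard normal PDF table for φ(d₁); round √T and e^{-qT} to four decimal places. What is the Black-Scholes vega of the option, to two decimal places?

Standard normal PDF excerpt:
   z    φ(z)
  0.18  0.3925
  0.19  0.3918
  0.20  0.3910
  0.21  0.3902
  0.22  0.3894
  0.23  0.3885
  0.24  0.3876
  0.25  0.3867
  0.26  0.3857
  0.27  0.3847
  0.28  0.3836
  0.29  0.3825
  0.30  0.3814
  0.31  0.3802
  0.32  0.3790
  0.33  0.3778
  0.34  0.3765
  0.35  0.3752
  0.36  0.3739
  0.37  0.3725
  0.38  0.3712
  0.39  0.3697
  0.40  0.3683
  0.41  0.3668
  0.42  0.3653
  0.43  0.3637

184.60

T = 1.25;  σ√T = 0.3801
d₁ = [ln(440/420) + (0.009 − 0.013 + 0.34²/2)·1.25] / 0.3801 = [0.0465 + 0.0673] / 0.3801 = 0.2993 ≈ 0.30
√T = √1.25 = 1.1180
φ(d₁) = φ(0.30) = 0.3814
e^(−qT) = e^(−0.013·1.25) = 0.9839
vega = S·e^(−qT)·φ(d₁)·√T = 440·0.9839·0.3814·1.1180 = 184.5976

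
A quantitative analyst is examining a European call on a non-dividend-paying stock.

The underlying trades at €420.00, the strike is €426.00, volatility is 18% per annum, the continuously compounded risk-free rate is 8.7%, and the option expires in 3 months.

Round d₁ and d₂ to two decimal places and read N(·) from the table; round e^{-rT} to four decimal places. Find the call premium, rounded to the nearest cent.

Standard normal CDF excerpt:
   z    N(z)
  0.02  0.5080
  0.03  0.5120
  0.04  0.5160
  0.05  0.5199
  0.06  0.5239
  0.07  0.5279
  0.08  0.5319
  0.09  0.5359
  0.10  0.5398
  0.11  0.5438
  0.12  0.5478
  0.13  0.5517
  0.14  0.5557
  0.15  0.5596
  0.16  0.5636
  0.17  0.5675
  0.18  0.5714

σ√T = 0.18 × 0.5000 = 0.0900
d₁ = [ln(420/426) + (0.087 + ½·0.18²)·0.25] / (σ√T) = (-0.0142 + 0.0258) / 0.0900 = 0.1291 ⇒ 0.13
d₂ = 0.1291 − 0.0900 = 0.0391 ⇒ 0.04
exp(−rT) = exp(−0.087·0.25) = 0.9785
N(d₁) = N(0.13) = 0.5517;  N(d₂) = N(0.04) = 0.5160
C = 420·0.5517 − 426·0.9785·0.5160 = 231.7140 − 215.0900 = 16.6240

€16.62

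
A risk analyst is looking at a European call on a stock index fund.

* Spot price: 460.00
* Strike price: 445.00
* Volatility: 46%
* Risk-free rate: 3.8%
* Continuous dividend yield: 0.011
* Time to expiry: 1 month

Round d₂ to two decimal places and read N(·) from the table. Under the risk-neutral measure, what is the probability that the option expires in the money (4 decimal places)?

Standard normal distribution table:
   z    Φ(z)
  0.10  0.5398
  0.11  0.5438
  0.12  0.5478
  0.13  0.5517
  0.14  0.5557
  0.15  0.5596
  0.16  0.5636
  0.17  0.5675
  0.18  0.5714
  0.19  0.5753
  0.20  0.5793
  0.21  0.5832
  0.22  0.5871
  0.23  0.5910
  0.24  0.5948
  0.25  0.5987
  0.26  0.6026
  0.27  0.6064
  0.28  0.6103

0.5793

T = 0.08333;  σ√T = 0.1328
d₁ = [ln(460/445) + (0.038 − 0.011 + ½·0.46²)·0.08333] / (σ√T) = (0.0332 + 0.0111) / 0.1328 = 0.3330 ≈ 0.33
d₂ = 0.3330 − 0.1328 = 0.2002 ≈ 0.20
Pr(exercise) under Q = N(d₂) = 0.5793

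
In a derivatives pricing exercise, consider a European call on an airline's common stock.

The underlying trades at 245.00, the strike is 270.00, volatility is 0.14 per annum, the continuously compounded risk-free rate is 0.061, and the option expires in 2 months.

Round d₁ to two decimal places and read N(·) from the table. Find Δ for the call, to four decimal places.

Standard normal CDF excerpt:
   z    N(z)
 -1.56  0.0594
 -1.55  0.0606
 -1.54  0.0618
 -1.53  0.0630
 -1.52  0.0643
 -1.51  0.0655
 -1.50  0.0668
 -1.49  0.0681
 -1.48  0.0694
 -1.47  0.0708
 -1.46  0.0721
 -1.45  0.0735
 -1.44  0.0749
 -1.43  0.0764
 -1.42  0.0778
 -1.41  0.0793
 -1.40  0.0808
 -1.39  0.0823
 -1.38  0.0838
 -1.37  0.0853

σ√T = 0.14 × 0.4082 = 0.0572
d₁ = [ln(245/270) + (0.061 + 0.14²/2)·0.1667] / 0.0572 = [-0.0972 + 0.0118] / 0.0572 = -1.4936 ≈ -1.49
N(d₁) = N(-1.49) = 0.0681
Δ_call = N(d₁) = 0.0681

0.0681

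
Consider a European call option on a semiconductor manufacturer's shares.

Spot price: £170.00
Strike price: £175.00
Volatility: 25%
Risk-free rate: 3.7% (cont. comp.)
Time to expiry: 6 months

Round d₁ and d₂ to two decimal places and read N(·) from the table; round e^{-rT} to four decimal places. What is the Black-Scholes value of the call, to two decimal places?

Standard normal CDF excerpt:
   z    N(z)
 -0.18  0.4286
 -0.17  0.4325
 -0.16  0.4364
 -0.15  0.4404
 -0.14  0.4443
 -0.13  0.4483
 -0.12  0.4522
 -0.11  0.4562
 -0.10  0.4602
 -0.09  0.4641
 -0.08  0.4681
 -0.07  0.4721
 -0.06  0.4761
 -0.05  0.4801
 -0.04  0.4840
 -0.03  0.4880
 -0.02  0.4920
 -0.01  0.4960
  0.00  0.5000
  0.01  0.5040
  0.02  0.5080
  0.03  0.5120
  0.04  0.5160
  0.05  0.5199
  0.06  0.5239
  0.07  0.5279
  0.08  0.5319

£11.38

σ√T = 0.25·√0.5 = 0.1768
d₁ = [ln(170/175) + (0.037 + 0.25²/2)·0.5] / 0.1768 = [-0.0290 + 0.0341] / 0.1768 = 0.0291 ≈ 0.03
d₂ = d₁ − σ√T = 0.0291 − 0.1768 = -0.1477 ≈ -0.15
e^(−rT) = e^(−0.037·0.5) = 0.9817
N(d₁) = N(0.03) = 0.5120;  N(d₂) = N(-0.15) = 0.4404
C = 170·0.5120 − 175·0.9817·0.4404 = 87.0400 − 75.6596 = 11.3804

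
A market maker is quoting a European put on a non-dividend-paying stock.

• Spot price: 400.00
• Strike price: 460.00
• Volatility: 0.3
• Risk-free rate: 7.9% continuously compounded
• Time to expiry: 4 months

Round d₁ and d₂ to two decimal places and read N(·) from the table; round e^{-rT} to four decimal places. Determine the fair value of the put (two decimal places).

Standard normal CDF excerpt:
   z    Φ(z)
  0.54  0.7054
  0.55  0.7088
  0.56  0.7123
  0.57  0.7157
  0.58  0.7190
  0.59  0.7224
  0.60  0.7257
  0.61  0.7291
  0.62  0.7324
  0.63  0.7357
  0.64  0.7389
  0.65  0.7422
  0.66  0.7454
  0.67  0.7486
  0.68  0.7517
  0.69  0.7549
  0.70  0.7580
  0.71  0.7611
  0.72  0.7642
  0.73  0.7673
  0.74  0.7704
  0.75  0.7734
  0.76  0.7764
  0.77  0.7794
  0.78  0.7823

σ√T = 0.3 × 0.5774 = 0.1732
d₁ = [ln(400/460) + (0.079 + 0.3²/2)·0.3333] / 0.1732 = [-0.1398 + 0.0413] / 0.1732 = -0.5683 ⇒ -0.57
d₂ = d₁ − σ√T = -0.5683 − 0.1732 = -0.7415 ⇒ -0.74
e^(−rT) = e^(−0.079·0.3333) = 0.9740
N(−d₂) = N(0.74) = 0.7704;  N(−d₁) = N(0.57) = 0.7157
P = 460·0.9740·0.7704 − 400·0.7157 = 345.1700 − 286.2800 = 58.8900

58.89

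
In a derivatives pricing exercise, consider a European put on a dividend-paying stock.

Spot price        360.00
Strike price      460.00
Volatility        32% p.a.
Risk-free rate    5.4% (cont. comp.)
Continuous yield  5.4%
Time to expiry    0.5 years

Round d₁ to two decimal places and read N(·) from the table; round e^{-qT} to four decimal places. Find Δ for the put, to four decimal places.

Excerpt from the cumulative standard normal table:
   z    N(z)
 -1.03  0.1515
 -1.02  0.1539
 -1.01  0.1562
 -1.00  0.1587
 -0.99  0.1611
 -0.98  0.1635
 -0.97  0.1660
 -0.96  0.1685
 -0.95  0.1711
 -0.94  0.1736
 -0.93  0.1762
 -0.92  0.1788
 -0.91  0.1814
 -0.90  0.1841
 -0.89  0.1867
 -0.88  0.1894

-0.8118

T = 0.5;  σ√T = 0.2263
d₁ = [ln(360/460) + (0.054 − 0.054 + 0.32²/2)·0.5] / 0.2263 = [-0.2451 + 0.0256] / 0.2263 = -0.9702 which rounds to -0.97
N(d₁) = N(-0.97) = 0.1660
Δ_put = exp(−qT)·(N(d₁) − 1) = 0.9734·(0.1660 − 1) = -0.8118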